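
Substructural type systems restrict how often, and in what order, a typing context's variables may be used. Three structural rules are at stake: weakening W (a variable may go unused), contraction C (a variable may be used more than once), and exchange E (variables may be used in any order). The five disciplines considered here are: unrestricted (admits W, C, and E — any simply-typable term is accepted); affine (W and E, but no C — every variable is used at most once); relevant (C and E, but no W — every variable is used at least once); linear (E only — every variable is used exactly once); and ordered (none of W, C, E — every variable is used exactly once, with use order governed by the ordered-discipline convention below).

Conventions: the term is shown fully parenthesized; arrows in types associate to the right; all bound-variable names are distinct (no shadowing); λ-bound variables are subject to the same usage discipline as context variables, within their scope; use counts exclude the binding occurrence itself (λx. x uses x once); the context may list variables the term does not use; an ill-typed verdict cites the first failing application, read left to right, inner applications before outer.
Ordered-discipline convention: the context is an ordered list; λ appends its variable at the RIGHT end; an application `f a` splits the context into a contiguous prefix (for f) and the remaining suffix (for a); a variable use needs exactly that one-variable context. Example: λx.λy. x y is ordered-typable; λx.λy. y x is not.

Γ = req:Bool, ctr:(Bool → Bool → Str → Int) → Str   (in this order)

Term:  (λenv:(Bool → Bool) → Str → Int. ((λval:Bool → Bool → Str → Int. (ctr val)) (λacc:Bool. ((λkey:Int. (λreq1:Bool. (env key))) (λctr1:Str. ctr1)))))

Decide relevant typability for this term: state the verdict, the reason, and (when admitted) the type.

no — the type mismatch rejects it
usage: req: 0; ctr: 1; env [bound]: 1; val [bound]: 1; acc [bound]: 0; key [bound]: 1; req1 [bound]: 0; ctr1 [bound]: 1
left-to-right use order: ctr, val, env, key, ctr1
typing: ill-typed: argument of type Int where Bool → Bool is required
per-discipline verdicts: ordered ✗, linear ✗, affine ✗, relevant ✗, unrestricted ✗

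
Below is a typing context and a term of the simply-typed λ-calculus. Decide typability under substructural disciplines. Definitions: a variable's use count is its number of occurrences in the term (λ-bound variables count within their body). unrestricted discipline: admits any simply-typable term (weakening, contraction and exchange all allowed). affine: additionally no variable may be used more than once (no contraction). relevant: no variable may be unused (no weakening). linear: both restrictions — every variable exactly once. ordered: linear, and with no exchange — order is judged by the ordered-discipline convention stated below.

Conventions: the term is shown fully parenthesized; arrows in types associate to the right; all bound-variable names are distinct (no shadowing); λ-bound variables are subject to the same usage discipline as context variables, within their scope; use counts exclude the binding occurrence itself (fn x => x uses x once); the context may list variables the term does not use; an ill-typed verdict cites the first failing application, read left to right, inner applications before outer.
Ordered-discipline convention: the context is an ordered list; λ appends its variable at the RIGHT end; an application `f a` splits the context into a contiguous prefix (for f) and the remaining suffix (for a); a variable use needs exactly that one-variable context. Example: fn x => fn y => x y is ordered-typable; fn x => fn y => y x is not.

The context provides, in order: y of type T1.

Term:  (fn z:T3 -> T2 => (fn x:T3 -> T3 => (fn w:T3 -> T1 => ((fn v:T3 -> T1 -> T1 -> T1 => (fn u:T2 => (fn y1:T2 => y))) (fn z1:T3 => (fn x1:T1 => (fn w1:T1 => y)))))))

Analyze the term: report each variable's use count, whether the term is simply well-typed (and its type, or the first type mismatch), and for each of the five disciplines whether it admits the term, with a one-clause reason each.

counts: y ×2, z (λ-bound) ×0, x (λ-bound) ×0, w (λ-bound) ×0, v (λ-bound) ×0, u (λ-bound) ×0, y1 (λ-bound) ×0, z1 (λ-bound) ×0, x1 (λ-bound) ×0, w1 (λ-bound) ×0
use order (left to right): y, y
typing: the term checks, with type (T3 -> T2) -> (T3 -> T3) -> (T3 -> T1) -> T2 -> T2 -> T1
ordered ✗ (needs contraction — y ×2; z, x, w, v, u, y1, z1, x1, w1 left unused)
linear ✗ (needs contraction — y ×2; z, x, w, v, u, y1, z1, x1, w1 left unused)
affine ✗ (needs contraction — y ×2)
relevant ✗ (z, x, w, v, u, y1, z1, x1, w1 left unused)
unrestricted ✓ (typability at (T3 -> T2) -> (T3 -> T3) -> (T3 -> T1) -> T2 -> T2 -> T1 is all that's needed)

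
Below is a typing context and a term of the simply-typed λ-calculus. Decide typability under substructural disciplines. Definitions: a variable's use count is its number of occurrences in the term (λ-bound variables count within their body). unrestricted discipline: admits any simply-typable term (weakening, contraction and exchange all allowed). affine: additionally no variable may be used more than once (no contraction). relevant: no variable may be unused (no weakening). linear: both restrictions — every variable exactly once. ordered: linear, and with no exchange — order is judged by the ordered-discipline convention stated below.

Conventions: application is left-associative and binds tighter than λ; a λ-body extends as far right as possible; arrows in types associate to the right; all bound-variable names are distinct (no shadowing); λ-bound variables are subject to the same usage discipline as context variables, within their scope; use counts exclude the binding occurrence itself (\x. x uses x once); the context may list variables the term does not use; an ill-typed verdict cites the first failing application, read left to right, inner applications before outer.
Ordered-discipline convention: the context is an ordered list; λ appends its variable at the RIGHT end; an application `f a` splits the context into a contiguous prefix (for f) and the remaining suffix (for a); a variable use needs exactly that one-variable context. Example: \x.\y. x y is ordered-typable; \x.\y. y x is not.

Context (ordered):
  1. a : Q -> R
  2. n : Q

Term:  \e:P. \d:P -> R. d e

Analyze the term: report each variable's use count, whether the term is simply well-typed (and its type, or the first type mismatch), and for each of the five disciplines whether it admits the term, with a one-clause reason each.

use counts: a: 0×, n: 0×, e (bound): 1×, d (bound): 1×
uses in reading order: d, e
typing: ✓ — P -> (P -> R) -> R
ordered: ✗ — unused: a, n — weakening required
linear: ✗ — unused: a, n — weakening required
affine: ✓ — no duplicate uses among a, n, e, d
relevant: ✗ — unused: a, n — weakening required
unrestricted: ✓ — type-checks (P -> (P -> R) -> R) and nothing is barred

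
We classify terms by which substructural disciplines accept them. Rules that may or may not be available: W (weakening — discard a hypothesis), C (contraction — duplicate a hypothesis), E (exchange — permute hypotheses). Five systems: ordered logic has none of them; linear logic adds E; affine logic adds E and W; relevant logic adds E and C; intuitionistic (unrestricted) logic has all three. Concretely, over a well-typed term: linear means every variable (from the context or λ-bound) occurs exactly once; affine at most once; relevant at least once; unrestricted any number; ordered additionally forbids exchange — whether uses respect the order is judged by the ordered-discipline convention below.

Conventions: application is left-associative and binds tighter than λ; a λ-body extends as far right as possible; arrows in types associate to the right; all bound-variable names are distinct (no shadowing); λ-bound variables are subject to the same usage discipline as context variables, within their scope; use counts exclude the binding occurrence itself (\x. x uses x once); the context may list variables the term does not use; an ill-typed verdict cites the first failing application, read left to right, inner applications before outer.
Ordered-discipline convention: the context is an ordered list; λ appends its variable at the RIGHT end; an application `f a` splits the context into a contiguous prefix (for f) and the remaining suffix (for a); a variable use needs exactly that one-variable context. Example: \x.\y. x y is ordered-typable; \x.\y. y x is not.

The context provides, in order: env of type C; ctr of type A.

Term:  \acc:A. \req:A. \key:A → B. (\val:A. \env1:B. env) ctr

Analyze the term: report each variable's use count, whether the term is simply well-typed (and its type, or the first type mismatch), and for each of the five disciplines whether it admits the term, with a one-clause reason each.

use counts: env: 1×, ctr: 1×, acc (bound): 0×, req (bound): 0×, key (bound): 0×, val (bound): 0×, env1 (bound): 0×
use order (left to right): env, ctr
typing: well-typed — term : A → A → (A → B) → B → C
ordered ✗ (needs weakening: acc, req, key, val, env1 unused)
linear ✗ (needs weakening: acc, req, key, val, env1 unused)
affine ✓ (at most one use each (env, ctr, acc, req, key, val, env1))
relevant ✗ (needs weakening: acc, req, key, val, env1 unused)
unrestricted ✓ (typability at A → A → (A → B) → B → C is all that's needed)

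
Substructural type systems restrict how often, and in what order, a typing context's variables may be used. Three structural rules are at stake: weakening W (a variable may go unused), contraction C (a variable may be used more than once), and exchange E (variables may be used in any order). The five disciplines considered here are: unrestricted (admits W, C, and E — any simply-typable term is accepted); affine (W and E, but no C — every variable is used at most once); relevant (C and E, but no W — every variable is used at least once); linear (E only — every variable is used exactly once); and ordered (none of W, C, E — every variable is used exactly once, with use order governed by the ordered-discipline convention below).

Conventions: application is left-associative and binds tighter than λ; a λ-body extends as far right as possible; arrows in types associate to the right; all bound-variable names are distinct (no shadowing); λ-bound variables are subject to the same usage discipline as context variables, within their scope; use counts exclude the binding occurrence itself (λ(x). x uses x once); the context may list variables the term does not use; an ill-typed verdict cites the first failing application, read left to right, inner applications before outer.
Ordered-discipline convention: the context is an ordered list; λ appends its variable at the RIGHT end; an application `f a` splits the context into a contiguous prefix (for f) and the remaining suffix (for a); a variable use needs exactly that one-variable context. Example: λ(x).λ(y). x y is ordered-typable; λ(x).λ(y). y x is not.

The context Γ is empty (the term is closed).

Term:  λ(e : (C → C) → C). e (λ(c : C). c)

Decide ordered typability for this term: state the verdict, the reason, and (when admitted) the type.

yes — single-use (e, c), ordered derivation ok; term : ((C → C) → C) → C
usage: e (λ-bound) ×1, c (λ-bound) ×1
use order (left to right): e, c
typing: ✓ — ((C → C) → C) → C
per-discipline verdicts: ordered ✓ | linear ✓ | affine ✓ | relevant ✓ | unrestricted ✓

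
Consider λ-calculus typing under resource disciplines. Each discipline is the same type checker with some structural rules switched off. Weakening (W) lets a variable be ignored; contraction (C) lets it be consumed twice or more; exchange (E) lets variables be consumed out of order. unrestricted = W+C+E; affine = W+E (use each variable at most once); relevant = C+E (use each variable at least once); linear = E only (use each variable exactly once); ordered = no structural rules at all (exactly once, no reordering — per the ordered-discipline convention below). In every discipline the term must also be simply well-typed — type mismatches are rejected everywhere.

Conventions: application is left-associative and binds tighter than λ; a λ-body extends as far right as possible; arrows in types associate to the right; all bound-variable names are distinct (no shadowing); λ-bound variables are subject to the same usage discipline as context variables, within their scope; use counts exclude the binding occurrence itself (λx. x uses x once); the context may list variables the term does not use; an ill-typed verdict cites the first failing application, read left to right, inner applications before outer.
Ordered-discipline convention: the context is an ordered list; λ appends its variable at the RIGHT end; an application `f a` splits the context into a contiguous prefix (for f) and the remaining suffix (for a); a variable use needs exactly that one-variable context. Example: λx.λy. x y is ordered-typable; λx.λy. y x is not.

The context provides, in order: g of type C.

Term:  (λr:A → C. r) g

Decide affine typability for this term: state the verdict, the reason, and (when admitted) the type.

no — a type mismatch blocks all five
usage: g=1, r (bound)=1
left-to-right use order: r, g
typing: ill-typed: an application expects A → C but receives C
all disciplines: ordered ✗; linear ✗; affine ✗; relevant ✗; unrestricted ✗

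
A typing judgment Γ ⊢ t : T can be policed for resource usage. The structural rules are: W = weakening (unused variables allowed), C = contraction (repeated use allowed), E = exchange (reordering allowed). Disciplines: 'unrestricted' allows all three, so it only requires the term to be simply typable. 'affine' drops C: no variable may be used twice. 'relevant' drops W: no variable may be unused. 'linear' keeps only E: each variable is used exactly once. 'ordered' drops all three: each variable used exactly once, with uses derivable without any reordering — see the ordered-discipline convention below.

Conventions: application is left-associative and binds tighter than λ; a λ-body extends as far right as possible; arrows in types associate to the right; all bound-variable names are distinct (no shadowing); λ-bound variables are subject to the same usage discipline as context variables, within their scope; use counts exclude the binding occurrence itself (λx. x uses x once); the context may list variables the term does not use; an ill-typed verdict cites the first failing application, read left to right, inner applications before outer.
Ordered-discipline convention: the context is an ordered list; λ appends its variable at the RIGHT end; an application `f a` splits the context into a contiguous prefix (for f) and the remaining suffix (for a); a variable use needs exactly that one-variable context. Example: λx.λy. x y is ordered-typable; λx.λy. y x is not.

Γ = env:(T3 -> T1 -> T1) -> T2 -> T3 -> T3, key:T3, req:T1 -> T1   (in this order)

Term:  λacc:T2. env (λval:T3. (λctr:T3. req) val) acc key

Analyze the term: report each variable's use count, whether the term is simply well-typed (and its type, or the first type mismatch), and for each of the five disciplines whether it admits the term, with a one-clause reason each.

use counts: env: 1×; key: 1×; req: 1×; acc [bound]: 1×; val [bound]: 1×; ctr [bound]: 0×
order of uses: env, req, val, acc, key
typing: well-typed at T2 -> T3
ordered ✗ (ctr left unused)
linear ✗ (ctr left unused)
affine ✓ (at most one use each (env, key, req, acc, val, ctr))
relevant ✗ (ctr left unused)
unrestricted ✓ (type-checks (T2 -> T3) and nothing is barred)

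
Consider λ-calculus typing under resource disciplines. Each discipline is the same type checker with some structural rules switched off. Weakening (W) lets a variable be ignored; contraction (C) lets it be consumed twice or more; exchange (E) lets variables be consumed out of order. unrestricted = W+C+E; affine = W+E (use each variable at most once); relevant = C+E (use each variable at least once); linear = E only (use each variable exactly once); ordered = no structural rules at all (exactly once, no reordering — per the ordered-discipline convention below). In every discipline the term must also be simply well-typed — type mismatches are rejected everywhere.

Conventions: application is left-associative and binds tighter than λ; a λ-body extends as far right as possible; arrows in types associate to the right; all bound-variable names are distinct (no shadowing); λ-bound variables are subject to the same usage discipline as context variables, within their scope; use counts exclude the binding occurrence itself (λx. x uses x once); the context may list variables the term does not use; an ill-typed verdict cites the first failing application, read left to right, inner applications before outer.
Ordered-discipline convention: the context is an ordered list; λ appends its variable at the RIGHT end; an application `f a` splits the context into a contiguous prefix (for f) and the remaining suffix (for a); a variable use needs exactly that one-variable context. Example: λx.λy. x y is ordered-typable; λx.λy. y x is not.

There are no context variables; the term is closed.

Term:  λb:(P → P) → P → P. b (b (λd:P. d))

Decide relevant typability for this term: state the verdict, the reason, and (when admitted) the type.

yes — every one of b, d appears; term : ((P → P) → P → P) → P → P
use counts: b [bound]=2; d [bound]=1
left-to-right use order: b, b, d
typing: well-typed — term : ((P → P) → P → P) → P → P
per-discipline verdicts: ordered ✗, linear ✗, affine ✗, relevant ✓, unrestricted ✓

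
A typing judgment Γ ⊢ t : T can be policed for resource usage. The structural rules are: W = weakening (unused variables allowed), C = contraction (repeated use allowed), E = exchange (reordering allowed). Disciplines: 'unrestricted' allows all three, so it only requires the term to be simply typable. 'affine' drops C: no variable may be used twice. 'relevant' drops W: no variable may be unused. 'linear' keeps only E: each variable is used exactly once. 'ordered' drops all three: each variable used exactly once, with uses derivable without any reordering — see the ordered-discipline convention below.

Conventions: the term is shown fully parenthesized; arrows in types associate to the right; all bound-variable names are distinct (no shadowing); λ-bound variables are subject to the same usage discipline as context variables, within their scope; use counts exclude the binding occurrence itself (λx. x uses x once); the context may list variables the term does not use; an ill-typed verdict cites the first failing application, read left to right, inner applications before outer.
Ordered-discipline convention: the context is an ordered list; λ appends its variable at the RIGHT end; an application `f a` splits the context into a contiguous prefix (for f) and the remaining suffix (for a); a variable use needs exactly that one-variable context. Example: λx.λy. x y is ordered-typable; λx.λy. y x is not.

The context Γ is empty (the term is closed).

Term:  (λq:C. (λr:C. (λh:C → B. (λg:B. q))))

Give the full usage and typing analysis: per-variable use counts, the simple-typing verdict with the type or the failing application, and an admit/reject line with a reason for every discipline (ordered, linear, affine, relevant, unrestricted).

usage: q (λ-bound)=1, r (λ-bound)=0, h (λ-bound)=0, g (λ-bound)=0
use order (left to right): q
typing: ✓ — C → C → (C → B) → B → C
ordered ✗ (needs weakening: r, h, g unused)
linear ✗ (needs weakening: r, h, g unused)
affine ✓ (q, r, h, g: no repeats, contraction unneeded)
relevant ✗ (needs weakening: r, h, g unused)
unrestricted ✓ (simply typable at C → C → (C → B) → B → C; W, C, E all held)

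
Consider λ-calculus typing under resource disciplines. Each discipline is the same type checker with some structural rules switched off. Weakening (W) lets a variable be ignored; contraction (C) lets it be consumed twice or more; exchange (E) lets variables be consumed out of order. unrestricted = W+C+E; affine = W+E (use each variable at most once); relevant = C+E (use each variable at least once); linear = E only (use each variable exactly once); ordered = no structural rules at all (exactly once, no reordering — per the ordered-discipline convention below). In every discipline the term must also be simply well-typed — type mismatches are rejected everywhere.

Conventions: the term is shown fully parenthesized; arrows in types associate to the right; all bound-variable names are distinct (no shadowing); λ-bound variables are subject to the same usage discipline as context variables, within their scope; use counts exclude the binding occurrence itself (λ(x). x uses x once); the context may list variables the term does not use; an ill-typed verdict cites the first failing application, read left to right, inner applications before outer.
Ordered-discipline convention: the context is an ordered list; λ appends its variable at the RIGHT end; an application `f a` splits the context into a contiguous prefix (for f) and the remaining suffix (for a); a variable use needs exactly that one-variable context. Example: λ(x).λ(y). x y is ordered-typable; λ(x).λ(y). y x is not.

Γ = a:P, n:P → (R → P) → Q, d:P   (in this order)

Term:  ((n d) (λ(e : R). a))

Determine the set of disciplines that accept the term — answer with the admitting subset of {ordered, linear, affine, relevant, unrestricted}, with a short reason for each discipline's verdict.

admitted in: affine, unrestricted
variable uses: a ×1; n ×1; d ×1; e (λ-bound) ×0
uses in reading order: n, d, a
typing: well-typed at Q
ordered: ✗ — e never used (weakening)
linear: ✗ — e never used (weakening)
affine: ✓ — none of a, n, d, e used more than once
relevant: ✗ — e never used (weakening)
unrestricted: ✓ — simply typable at Q; W, C, E all held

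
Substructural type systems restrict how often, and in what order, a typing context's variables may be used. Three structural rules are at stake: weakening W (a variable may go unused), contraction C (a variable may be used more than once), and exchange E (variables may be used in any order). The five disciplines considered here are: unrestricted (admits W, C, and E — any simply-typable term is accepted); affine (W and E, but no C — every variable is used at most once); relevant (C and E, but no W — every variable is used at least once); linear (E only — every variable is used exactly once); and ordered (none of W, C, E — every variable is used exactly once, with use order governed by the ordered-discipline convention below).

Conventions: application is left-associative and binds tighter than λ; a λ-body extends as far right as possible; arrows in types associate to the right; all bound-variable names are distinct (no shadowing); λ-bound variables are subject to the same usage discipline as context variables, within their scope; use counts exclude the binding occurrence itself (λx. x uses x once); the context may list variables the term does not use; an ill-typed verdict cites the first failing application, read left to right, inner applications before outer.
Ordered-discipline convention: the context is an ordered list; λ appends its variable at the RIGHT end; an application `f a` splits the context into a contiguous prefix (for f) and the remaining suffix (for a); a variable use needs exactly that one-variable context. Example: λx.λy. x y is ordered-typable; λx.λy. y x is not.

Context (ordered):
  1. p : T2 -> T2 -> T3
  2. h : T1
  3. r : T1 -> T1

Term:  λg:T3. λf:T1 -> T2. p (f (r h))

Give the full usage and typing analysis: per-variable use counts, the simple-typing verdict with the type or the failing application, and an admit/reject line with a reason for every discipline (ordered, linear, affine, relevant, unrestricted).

counts: p: 1×; h: 1×; r: 1×; g (bound): 0×; f (bound): 1×
uses in reading order: p, f, r, h
typing: the term checks, with type T3 -> (T1 -> T2) -> T2 -> T3
ordered: ✗, g left unused
linear: ✗, g left unused
affine: ✓, no duplicate uses among p, h, r, g, f
relevant: ✗, g left unused
unrestricted: ✓, type-checks (T3 -> (T1 -> T2) -> T2 -> T3) and nothing is barred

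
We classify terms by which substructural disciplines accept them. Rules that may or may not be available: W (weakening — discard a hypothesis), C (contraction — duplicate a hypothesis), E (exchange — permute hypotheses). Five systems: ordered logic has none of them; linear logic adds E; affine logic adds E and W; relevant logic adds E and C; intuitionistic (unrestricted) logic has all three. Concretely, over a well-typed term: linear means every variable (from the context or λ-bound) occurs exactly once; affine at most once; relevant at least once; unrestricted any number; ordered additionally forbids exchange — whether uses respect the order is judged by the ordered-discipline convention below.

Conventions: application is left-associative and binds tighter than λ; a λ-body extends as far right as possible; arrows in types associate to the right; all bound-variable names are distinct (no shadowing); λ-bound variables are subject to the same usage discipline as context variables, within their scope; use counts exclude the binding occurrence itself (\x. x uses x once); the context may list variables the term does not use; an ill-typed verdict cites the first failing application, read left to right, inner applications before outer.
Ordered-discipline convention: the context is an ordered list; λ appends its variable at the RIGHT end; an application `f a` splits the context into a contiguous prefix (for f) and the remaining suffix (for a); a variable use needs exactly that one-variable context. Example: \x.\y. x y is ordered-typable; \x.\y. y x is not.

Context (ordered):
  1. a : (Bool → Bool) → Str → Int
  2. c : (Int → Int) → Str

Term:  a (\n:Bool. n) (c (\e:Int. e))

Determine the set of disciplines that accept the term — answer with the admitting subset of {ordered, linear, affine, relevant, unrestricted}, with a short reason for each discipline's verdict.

admitting disciplines: ordered, linear, affine, relevant, unrestricted
counts: a: 1, c: 1, n (bound): 1, e (bound): 1
order of uses: a, n, c, e
typing: well-typed — term : Int
ordered: ✓ — single-use (a, c, n, e), ordered derivation ok
linear: ✓ — exactly-once usage across a, c, n, e
affine: ✓ — at most one use each (a, c, n, e)
relevant: ✓ — none of a, c, n, e goes unused
unrestricted: ✓ — simply typable at Int; W, C, E all held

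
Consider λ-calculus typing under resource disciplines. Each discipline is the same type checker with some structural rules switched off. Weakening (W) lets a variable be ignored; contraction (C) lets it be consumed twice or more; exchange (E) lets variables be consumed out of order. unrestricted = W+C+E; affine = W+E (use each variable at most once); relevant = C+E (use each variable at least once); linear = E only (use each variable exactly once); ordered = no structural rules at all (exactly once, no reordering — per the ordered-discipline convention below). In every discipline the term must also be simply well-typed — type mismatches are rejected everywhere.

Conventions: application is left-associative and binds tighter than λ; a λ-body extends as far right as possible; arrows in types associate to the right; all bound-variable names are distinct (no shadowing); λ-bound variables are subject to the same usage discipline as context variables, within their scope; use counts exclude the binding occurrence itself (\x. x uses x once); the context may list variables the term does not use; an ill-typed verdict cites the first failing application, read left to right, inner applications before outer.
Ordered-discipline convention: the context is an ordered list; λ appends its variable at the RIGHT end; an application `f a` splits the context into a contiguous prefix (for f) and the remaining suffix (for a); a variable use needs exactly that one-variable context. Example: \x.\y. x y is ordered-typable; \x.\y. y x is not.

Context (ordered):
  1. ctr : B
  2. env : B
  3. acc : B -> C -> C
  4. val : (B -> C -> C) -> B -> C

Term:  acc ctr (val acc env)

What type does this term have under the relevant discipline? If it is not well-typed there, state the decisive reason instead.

term : C
use counts: ctr: 1×; env: 1×; acc: 2×; val: 1×
uses in reading order: acc, ctr, val, acc, env
typing: well-typed — term : C
per-discipline verdicts: ordered ✗, linear ✗, affine ✗, relevant ✓, unrestricted ✓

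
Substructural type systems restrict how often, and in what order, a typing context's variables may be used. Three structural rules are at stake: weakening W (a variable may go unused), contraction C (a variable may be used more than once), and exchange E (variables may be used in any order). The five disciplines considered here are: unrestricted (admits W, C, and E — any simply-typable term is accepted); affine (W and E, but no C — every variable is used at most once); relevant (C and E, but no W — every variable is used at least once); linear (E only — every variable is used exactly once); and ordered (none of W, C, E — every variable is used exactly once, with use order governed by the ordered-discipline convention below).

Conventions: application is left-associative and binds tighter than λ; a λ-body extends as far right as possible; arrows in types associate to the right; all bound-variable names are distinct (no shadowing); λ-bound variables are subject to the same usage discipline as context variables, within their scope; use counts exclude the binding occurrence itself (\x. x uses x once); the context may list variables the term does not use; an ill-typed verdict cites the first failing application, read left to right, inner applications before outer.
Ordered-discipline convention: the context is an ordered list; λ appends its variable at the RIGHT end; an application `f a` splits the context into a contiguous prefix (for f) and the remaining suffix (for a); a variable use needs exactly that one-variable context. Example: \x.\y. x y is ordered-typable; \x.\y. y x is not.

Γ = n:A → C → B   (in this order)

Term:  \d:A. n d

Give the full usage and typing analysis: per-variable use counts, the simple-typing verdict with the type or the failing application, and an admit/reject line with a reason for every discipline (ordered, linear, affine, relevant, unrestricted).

usage: n=1; d (λ-bound)=1
left-to-right use order: n, d
typing: the term checks, with type A → C → B
ordered ✓ (single-use (n, d), ordered derivation ok)
linear ✓ (single use per variable (n, d))
affine ✓ (no duplicate uses among n, d)
relevant ✓ (none of n, d goes unused)
unrestricted ✓ (type-checks (A → C → B) and nothing is barred)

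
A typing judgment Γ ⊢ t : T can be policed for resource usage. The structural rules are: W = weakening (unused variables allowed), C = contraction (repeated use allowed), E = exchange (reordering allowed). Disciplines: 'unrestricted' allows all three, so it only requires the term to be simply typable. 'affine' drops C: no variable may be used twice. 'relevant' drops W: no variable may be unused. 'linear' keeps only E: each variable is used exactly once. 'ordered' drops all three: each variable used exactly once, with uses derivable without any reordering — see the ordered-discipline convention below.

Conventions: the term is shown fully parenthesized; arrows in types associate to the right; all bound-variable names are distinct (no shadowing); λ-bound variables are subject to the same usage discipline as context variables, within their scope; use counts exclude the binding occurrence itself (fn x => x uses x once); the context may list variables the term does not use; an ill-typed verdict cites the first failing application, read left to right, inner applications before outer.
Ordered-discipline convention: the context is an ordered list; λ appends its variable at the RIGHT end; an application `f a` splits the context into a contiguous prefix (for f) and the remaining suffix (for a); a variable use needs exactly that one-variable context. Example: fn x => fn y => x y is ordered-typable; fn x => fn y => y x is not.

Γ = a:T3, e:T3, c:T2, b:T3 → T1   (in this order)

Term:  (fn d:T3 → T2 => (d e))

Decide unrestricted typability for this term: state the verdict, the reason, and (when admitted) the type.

yes — type-checks ((T3 → T2) → T2) and nothing is barred; term : (T3 → T2) → T2
usage: a=0; e=1; c=0; b=0; d (bound)=1
use order (left to right): d, e
typing: well-typed — term : (T3 → T2) → T2
across the five disciplines: ordered ✗ · linear ✗ · affine ✓ · relevant ✗ · unrestricted ✓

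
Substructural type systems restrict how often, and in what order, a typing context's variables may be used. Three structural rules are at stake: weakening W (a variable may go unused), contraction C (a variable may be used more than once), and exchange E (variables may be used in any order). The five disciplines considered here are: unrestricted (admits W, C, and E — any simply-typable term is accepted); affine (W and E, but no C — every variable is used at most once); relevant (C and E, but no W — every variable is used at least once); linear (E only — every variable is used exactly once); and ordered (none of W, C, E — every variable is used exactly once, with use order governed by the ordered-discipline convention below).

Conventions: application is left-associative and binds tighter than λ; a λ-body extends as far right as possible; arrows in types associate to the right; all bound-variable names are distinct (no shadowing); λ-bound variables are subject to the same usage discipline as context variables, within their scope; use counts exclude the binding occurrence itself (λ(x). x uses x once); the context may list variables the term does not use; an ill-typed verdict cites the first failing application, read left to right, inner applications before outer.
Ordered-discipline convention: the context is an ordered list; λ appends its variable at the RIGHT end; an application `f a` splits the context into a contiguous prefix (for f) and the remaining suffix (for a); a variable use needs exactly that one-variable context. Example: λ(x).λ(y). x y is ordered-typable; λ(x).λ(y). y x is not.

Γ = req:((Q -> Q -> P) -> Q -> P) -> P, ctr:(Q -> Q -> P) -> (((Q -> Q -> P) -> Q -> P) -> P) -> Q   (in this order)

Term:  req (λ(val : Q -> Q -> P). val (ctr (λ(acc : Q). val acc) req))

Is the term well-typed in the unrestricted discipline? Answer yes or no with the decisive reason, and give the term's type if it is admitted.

yes — type-checks (P) and nothing is barred; term : P
usage: req: 2; ctr: 1; val (bound): 2; acc (bound): 1
use order (left to right): req, val, ctr, val, acc, req
typing: well-typed — term : P
per-discipline verdicts: ordered ✗; linear ✗; affine ✗; relevant ✓; unrestricted ✓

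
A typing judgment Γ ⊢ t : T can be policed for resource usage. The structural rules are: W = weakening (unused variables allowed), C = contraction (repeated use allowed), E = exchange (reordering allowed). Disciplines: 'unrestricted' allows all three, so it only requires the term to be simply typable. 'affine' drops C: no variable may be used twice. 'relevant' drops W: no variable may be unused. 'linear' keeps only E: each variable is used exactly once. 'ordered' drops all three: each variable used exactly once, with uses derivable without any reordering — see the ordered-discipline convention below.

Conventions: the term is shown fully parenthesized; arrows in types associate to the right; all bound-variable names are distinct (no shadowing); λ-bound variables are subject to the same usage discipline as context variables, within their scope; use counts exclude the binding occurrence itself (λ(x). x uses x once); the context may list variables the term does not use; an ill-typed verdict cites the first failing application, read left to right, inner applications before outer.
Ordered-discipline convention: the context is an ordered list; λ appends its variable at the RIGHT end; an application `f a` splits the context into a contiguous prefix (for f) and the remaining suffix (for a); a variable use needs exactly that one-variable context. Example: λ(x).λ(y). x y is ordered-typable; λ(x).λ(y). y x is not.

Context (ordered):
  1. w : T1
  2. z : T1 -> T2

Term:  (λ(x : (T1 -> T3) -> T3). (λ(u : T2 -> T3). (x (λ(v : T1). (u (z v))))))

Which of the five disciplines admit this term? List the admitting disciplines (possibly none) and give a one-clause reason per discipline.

admitting disciplines: affine, unrestricted
usage: w: 0; z: 1; x (bound): 1; u (bound): 1; v (bound): 1
use order (left to right): x, u, z, v
typing: well-typed at ((T1 -> T3) -> T3) -> (T2 -> T3) -> T3
ordered: ✗, w left unused
linear: ✗, w left unused
affine: ✓, none of w, z, x, u, v used more than once
relevant: ✗, w left unused
unrestricted: ✓, type-checks (((T1 -> T3) -> T3) -> (T2 -> T3) -> T3) and nothing is barred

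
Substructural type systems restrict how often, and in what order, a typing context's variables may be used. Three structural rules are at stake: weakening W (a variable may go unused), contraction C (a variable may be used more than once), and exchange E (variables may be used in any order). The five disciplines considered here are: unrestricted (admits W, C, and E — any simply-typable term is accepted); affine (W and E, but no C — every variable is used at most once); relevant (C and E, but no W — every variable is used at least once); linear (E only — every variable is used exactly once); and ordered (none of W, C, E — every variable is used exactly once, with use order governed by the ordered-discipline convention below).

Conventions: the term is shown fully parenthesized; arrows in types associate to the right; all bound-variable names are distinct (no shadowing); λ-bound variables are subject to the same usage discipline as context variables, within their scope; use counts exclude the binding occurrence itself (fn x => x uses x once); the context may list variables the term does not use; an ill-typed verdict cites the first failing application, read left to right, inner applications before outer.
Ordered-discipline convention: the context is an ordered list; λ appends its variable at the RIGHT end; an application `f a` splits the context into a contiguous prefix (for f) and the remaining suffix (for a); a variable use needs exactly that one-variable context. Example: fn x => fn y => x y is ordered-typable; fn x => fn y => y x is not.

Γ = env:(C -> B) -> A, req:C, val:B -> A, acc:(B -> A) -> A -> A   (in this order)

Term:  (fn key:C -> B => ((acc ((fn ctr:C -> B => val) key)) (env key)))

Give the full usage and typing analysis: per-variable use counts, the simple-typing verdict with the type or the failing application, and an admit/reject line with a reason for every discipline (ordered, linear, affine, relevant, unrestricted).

usage: env: 1×, req: 0×, val: 1×, acc: 1×, key [bound]: 2×, ctr [bound]: 0×
order of uses: acc, val, key, env, key
typing: ✓ — (C -> B) -> A
ordered ✗ (key ×2 used more than once (contraction); req, ctr never used (weakening))
linear ✗ (key ×2 used more than once (contraction); req, ctr never used (weakening))
affine ✗ (key ×2 used more than once (contraction))
relevant ✗ (req, ctr never used (weakening))
unrestricted ✓ (simply typable at (C -> B) -> A; W, C, E all held)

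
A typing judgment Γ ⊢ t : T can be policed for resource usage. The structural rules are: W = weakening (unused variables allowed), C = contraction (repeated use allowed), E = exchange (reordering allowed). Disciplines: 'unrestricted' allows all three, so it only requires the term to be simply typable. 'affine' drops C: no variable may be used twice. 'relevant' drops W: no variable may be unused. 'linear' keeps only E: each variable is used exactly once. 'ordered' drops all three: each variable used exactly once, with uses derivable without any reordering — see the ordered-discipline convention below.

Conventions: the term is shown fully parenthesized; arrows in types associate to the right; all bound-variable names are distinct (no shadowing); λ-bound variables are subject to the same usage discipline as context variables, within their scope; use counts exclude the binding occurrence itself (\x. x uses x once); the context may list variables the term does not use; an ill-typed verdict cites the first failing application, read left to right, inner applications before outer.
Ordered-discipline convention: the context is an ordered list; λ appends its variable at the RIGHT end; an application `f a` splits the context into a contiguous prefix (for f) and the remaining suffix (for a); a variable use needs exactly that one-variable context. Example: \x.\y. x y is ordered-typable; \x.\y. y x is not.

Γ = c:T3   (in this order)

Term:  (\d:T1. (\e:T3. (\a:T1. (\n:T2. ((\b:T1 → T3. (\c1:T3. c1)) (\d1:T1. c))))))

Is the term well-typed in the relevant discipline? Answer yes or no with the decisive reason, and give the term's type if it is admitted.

no — needs weakening: d, e, a, n, b, d1 unused
counts: c: 1; d (bound): 0; e (bound): 0; a (bound): 0; n (bound): 0; b (bound): 0; c1 (bound): 1; d1 (bound): 0
use order (left to right): c1, c
typing: well-typed — term : T1 → T3 → T1 → T2 → T3 → T3
per-discipline verdicts: ordered ✗ | linear ✗ | affine ✓ | relevant ✗ | unrestricted ✓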